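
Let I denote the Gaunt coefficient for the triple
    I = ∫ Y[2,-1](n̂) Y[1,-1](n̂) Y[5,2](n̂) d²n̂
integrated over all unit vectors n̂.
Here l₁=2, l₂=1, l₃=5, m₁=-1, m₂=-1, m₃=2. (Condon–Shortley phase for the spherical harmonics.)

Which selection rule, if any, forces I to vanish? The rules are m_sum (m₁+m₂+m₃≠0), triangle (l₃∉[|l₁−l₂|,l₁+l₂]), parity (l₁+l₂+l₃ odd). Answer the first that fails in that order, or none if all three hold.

m₁+m₂+m₃ = -1 − 1 + 2 = 0  ✓
triangle: |2−1|=1 ≤ l₃=5 ≤ 2+1=3  ✗
parity: l₁+l₂+l₃ = 8 is even

triangle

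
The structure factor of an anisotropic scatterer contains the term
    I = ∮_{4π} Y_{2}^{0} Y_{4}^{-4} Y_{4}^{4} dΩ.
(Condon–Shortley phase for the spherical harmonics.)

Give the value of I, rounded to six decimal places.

-0.229376

Rules hold: Σm=0, L=10 even, 2≤4≤6.
N = 5·9·9 = 405
Δ = 2!·2!·6!/11! = 1/13860
Racah Σ t=0..2: t=0:+1/192 t=1:−1/36 t=2:+1/192 = -5/288
⇒ 3j(2 4 4; 0 0 0)² = 20/693, sgn -1
Racah Σ t=0..0: t=0:+1/2880 = 1/2880
⇒ 3j(2 4 4; 0 -4 4)² = 28/495, sgn +1
4πI² = N·(3j₀)²·(3jₘ)² = 80/121
I = -1·√(0.661157/4π) = -0.22937568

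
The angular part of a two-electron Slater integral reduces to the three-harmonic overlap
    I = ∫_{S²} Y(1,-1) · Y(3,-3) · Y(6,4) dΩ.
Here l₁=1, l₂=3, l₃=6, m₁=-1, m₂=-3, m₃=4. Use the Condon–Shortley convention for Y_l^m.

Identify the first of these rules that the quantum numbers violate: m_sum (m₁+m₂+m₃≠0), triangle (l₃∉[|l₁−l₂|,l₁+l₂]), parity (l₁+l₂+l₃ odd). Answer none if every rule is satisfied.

azimuthal sum: -1 − 3 + 4 = 0  ✓
2 ≤ 6 ≤ 4 (triangle on l)  ✗
L = 1 + 3 + 6 = 10 (even)

triangle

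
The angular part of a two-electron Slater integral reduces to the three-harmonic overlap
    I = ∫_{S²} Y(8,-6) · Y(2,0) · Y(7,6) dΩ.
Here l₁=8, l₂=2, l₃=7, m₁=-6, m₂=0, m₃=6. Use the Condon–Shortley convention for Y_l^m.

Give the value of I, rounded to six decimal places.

0.000000

L=17 odd ⇒ parity kills the (l;000) factor ⇒ I = 0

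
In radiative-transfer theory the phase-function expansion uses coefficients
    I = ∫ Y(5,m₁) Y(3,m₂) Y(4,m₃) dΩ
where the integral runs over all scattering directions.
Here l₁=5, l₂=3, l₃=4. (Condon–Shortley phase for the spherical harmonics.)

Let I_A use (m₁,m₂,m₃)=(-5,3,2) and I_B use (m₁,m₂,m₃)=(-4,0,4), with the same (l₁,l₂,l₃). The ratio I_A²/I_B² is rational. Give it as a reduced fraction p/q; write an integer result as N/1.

25/56

Shared (l₁,l₂,l₃)=(5,3,4): N and (l;000)² cancel in I_A²/I_B².
A: Δ = 4!·6!·2!/13! = 1/180180; Racah Σ t=4..4: t=4:+1/34560 = 1/34560; ⇒ 3j(5 3 4; -5 3 2)² = 5/286, sgn +1
B: Δ = 4!·6!·2!/13! = 1/180180; Racah Σ t=3..3: t=3:−1/8640 = -1/8640; ⇒ 3j(5 3 4; -4 0 4)² = 28/715, sgn -1
I_A²/I_B² = (5/286)/(28/715) = 25/56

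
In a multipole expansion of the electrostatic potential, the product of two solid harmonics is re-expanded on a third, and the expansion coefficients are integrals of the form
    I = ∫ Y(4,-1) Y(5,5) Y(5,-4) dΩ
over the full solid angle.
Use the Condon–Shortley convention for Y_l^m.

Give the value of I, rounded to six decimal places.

0.184127

m-sum 0 ✓  L=14 even ✓  1≤5≤9 ✓
Π(2lᵢ+1) = 9×11×11 = 1089
triangle coeff Δ(4,5,5) = 1/3153150
Σ_t [0,4]: t=0:+1/69120 t=1:−1/1728 t=2:+1/576 t=3:−1/1728 t=4:+1/69120 = 7/11520
(3j)²=2/143 [(4 5 5; 0 0 0)], sign=-1
Σ_t [4,4]: t=4:+1/103680 = 1/103680
(3j)²=4/143 [(4 5 5; -1 5 -4)], sign=-1
⇒ 4πI² = 72/169
I = (+1)√(72/169/(4π)) = 0.18412721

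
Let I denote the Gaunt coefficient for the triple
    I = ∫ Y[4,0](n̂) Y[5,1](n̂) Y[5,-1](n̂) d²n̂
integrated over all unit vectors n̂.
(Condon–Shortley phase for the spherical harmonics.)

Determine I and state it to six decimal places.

-0.086798

Checks pass: Σm=0; 14 even; l₃=5∈[1,9].
(2·4+1)(2·5+1)(2·5+1) = 1089
Δ: 4! 4! 6! / 15! → 1/3153150
sum: t=0:+1/69120 t=1:−1/1728 t=2:+1/576 t=3:−1/1728 t=4:+1/69120 = 7/11520
3j²(4 5 5; 0 0 0) = Δ·Π!·Σ² = 2/143  (sign -1)
sum: t=0:+1/414720 t=1:−1/4320 t=2:+1/768 t=3:−1/1296 t=4:+1/27648 = 7/20736
3j²(4 5 5; 0 1 -1) = Δ·Π!·Σ² = 8/1287  (sign +1)
combine: 4πI² = 1089·2/143·8/1287 = 16/169
take √, sign -1: I = -0.08679840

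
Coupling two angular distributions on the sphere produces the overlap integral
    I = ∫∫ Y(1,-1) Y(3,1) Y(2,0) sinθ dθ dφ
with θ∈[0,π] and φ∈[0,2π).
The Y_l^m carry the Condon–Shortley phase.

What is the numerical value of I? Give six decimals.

-0.202301

Checks pass: Σm=0; 6 even; l₃=2∈[2,4].
(2·1+1)(2·3+1)(2·2+1) = 105
Δ: 2! 0! 4! / 7! → 1/105
sum: t=1:−1/4 = -1/4
3j²(1 3 2; 0 0 0) = Δ·Π!·Σ² = 3/35  (sign -1)
sum: t=2:+1/8 = 1/8
3j²(1 3 2; -1 1 0) = Δ·Π!·Σ² = 2/35  (sign +1)
combine: 4πI² = 105·3/35·2/35 = 18/35
take √, sign -1: I = -0.20230066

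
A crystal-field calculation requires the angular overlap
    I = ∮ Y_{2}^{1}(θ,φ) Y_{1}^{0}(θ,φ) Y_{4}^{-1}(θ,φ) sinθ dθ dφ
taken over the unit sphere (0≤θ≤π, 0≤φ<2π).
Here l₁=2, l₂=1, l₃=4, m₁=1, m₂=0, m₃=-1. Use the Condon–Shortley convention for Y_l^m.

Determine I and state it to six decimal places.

l₃=4 ∉ [1,3] — triangle fails ⇒ I = 0

0.000000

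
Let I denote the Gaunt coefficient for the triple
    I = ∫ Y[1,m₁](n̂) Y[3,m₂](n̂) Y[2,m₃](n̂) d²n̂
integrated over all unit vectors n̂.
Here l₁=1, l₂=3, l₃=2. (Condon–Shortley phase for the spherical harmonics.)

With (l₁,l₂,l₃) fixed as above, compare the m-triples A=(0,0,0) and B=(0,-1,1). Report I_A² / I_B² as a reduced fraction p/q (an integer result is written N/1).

Same 1,3,2: normalisation and zero-m 3j drop out of the ratio.
A: Δ: 2! 0! 4! / 7! → 1/105; sum: t=1:−1/4 = -1/4; 3j²(1 3 2; 0 0 0) = Δ·Π!·Σ² = 3/35  (sign -1)
B: Δ: 2! 0! 4! / 7! → 1/105; sum: t=1:−1/6 = -1/6; 3j²(1 3 2; 0 -1 1) = Δ·Π!·Σ² = 8/105  (sign +1)
I_A²/I_B² = (3/35)/(8/105) = 9/8

9/8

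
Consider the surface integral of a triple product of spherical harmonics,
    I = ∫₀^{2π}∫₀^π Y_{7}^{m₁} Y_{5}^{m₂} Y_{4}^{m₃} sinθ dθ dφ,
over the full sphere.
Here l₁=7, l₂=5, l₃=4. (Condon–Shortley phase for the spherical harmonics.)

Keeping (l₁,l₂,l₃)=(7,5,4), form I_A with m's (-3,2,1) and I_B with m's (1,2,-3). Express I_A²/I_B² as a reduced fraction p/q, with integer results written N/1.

5547/8575

Shared (l₁,l₂,l₃)=(7,5,4): N and (l;000)² cancel in I_A²/I_B².
A: Δ = 8!·6!·2!/17! = 1/6126120; Racah Σ t=5..7: t=5:−1/172800 t=6:+1/69120 t=7:−1/362880 = 43/7257600; ⇒ 3j(7 5 4; -3 2 1)² = 1849/170170, sgn -1
B: Δ = 8!·6!·2!/17! = 1/6126120; Racah Σ t=5..6: t=5:−1/172800 t=6:+1/1036800 = -1/207360; ⇒ 3j(7 5 4; 1 2 -3)² = 245/14586, sgn +1
I_A²/I_B² = (1849/170170)/(245/14586) = 5547/8575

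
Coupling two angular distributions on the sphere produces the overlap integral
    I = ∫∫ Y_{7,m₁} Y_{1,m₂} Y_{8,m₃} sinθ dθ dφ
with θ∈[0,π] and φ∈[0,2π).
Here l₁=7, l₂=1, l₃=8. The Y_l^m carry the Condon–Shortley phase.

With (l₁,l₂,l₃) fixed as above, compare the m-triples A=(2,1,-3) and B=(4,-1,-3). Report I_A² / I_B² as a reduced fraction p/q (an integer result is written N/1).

11/2

Shared (l₁,l₂,l₃)=(7,1,8): N and (l;000)² cancel in I_A²/I_B².
A: Δ = 0!·14!·2!/17! = 1/2040; Racah Σ t=0..0: t=0:+1/87091200 = 1/87091200; ⇒ 3j(7 1 8; 2 1 -3)² = 11/408, sgn -1
B: Δ = 0!·14!·2!/17! = 1/2040; Racah Σ t=0..0: t=0:+1/479001600 = 1/479001600; ⇒ 3j(7 1 8; 4 -1 -3)² = 1/204, sgn -1
I_A²/I_B² = (11/408)/(1/204) = 11/2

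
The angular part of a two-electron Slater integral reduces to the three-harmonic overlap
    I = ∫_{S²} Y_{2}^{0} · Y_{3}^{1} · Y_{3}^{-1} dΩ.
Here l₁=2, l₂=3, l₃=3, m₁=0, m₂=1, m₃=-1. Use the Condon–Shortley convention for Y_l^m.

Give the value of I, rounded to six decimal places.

-0.126157

Checks pass: Σm=0; 8 even; l₃=3∈[1,5].
(2·2+1)(2·3+1)(2·3+1) = 245
Δ: 2! 2! 4! / 9! → 1/3780
sum: t=0:+1/24 t=1:−1/4 t=2:+1/24 = -1/6
3j²(2 3 3; 0 0 0) = Δ·Π!·Σ² = 4/105  (sign +1)
sum: t=0:+1/96 t=1:−1/6 t=2:+1/16 = -3/32
3j²(2 3 3; 0 1 -1) = Δ·Π!·Σ² = 3/140  (sign -1)
combine: 4πI² = 245·4/105·3/140 = 1/5
take √, sign -1: I = -0.12615663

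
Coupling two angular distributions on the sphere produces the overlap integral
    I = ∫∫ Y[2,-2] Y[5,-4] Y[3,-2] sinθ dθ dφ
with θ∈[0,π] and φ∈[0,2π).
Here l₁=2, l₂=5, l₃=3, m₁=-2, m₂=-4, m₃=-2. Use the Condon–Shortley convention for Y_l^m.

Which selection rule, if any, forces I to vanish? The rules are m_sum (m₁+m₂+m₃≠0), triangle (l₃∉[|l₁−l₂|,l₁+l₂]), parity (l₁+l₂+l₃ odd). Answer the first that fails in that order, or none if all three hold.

m_sum

azimuthal sum: -2 − 4 − 2 = -8  ✗
3 ≤ 3 ≤ 7 (triangle on l)
L = 2 + 5 + 3 = 10 (even)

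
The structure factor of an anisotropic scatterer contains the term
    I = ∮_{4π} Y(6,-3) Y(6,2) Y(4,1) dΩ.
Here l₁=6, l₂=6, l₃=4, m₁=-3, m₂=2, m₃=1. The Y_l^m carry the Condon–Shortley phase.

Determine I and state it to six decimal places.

-0.131554

Checks pass: Σm=0; 16 even; l₃=4∈[0,12].
(2·6+1)(2·6+1)(2·4+1) = 1521
Δ: 8! 4! 4! / 17! → 1/15315300
sum: t=2:+1/829440 t=3:−1/25920 t=4:+1/9216 t=5:−1/25920 t=6:+1/829440 = 7/207360
3j²(6 6 4; 0 0 0) = Δ·Π!·Σ² = 28/2431  (sign +1)
sum: t=5:−1/103680 t=6:+1/34560 t=7:−1/120960 t=8:+1/5806080 = 13/1161216
3j²(6 6 4; -3 2 1) = Δ·Π!·Σ² = 65/5236  (sign -1)
combine: 4πI² = 1521·28/2431·65/5236 = 7605/34969
take √, sign -1: I = -0.13155370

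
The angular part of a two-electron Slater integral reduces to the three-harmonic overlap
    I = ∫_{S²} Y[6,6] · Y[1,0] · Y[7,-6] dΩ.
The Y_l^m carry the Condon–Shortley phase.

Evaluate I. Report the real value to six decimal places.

0.126157

m-sum 0 ✓  L=14 even ✓  5≤7≤7 ✓
Π(2lᵢ+1) = 13×3×15 = 585
triangle coeff Δ(6,1,7) = 1/1365
Σ_t [0,0]: t=0:+1/518400 = 1/518400
(3j)²=7/195 [(6 1 7; 0 0 0)], sign=-1
Σ_t [0,0]: t=0:+1/479001600 = 1/479001600
(3j)²=1/105 [(6 1 7; 6 0 -6)], sign=-1
⇒ 4πI² = 1/5
I = (+1)√(1/5/(4π)) = 0.12615663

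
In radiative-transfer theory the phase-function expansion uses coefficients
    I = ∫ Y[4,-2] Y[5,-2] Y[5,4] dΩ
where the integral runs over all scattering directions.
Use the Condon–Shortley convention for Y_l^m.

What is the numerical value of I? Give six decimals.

0.118854

Rules hold: Σm=0, L=14 even, 1≤5≤9.
N = 9·11·11 = 1089
Δ = 4!·4!·6!/15! = 1/3153150
Racah Σ t=0..4: t=0:+1/69120 t=1:−1/1728 t=2:+1/576 t=3:−1/1728 t=4:+1/69120 = 7/11520
⇒ 3j(4 5 5; 0 0 0)² = 2/143, sgn -1
Racah Σ t=2..3: t=2:+1/11520 t=3:−1/25920 = 1/20736
⇒ 3j(4 5 5; -2 -2 4)² = 5/429, sgn -1
4πI² = N·(3j₀)²·(3jₘ)² = 30/169
I = +1·√(0.177515/4π) = 0.11885360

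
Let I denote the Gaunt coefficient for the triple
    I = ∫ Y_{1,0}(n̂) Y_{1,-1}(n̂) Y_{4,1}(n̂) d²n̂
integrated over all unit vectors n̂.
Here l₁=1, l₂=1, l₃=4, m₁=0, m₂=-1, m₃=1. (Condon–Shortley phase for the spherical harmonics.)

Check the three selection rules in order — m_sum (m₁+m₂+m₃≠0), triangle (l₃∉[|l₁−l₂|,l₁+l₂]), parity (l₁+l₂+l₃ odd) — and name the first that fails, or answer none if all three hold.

triangle

Σmᵢ = 0  ✓
l₃∈[|l₁−l₂|,l₁+l₂]=[0,2], have l₃=4  ✗
Σlᵢ = 6 ⇒ even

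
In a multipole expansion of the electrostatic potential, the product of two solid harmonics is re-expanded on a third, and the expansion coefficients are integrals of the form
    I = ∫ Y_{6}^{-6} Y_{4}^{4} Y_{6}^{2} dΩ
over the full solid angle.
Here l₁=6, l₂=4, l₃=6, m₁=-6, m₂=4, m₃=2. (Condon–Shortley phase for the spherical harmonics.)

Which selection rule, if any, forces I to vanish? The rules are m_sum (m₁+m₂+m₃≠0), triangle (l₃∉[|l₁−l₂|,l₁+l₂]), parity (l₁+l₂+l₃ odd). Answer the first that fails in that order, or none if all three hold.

azimuthal sum: -6 + 4 + 2 = 0  ✓
2 ≤ 6 ≤ 10 (triangle on l)  ✓
L = 6 + 4 + 6 = 16 (even)  ✓

none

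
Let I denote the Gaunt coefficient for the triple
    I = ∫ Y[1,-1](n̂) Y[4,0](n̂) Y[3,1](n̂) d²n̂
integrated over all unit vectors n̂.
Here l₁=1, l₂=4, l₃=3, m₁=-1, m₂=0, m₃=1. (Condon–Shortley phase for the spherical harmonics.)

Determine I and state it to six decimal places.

m-sum 0 ✓  L=8 even ✓  3≤3≤5 ✓
Π(2lᵢ+1) = 3×9×7 = 189
triangle coeff Δ(1,4,3) = 1/252
Σ_t [1,1]: t=1:−1/36 = -1/36
(3j)²=4/63 [(1 4 3; 0 0 0)], sign=+1
Σ_t [2,2]: t=2:+1/96 = 1/96
(3j)²=1/42 [(1 4 3; -1 0 1)], sign=+1
⇒ 4πI² = 2/7
I = (+1)√(2/7/(4π)) = 0.15078601

0.150786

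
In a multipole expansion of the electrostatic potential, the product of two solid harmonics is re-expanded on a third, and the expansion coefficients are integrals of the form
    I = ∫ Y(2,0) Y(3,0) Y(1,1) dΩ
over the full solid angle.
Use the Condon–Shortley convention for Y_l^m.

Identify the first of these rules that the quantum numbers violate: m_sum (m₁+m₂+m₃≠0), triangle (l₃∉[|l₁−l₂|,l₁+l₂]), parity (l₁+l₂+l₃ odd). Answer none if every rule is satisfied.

m_sum

m₁+m₂+m₃ = 0 + 0 + 1 = 1  ✗
triangle: |2−3|=1 ≤ l₃=1 ≤ 2+3=5
parity: l₁+l₂+l₃ = 6 is even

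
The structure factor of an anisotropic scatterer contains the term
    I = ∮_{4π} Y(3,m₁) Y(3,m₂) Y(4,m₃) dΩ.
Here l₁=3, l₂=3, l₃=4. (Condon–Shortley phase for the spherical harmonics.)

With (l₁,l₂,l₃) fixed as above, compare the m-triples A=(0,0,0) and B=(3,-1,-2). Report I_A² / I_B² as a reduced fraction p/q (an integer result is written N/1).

2/3

Shared (l₁,l₂,l₃)=(3,3,4): N and (l;000)² cancel in I_A²/I_B².
A: Δ = 2!·4!·4!/11! = 1/34650; Racah Σ t=0..2: t=0:+1/72 t=1:−1/16 t=2:+1/72 = -5/144; ⇒ 3j(3 3 4; 0 0 0)² = 2/77, sgn -1
B: Δ = 2!·4!·4!/11! = 1/34650; Racah Σ t=0..0: t=0:+1/192 = 1/192; ⇒ 3j(3 3 4; 3 -1 -2)² = 3/77, sgn +1
I_A²/I_B² = (2/77)/(3/77) = 2/3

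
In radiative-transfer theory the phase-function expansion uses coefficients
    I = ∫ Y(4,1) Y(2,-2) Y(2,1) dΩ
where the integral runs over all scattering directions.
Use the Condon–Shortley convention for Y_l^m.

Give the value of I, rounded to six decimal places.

-0.090112

m-sum 0 ✓  L=8 even ✓  2≤2≤6 ✓
Π(2lᵢ+1) = 9×5×5 = 225
triangle coeff Δ(4,2,2) = 1/630
Σ_t [2,2]: t=2:+1/16 = 1/16
(3j)²=2/35 [(4 2 2; 0 0 0)], sign=+1
Σ_t [0,0]: t=0:+1/144 = 1/144
(3j)²=1/126 [(4 2 2; 1 -2 1)], sign=-1
⇒ 4πI² = 5/49
I = (-1)√(5/49/(4π)) = -0.09011188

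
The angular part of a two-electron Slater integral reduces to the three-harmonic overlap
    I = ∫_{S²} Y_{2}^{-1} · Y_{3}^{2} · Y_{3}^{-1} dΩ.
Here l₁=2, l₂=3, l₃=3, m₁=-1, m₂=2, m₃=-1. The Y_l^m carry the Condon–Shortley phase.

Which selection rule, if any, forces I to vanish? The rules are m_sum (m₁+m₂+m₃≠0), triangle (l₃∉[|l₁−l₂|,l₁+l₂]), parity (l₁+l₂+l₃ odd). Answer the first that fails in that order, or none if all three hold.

m₁+m₂+m₃ = -1 + 2 − 1 = 0  ✓
triangle: |2−3|=1 ≤ l₃=3 ≤ 2+3=5  ✓
parity: l₁+l₂+l₃ = 8 is even  ✓

none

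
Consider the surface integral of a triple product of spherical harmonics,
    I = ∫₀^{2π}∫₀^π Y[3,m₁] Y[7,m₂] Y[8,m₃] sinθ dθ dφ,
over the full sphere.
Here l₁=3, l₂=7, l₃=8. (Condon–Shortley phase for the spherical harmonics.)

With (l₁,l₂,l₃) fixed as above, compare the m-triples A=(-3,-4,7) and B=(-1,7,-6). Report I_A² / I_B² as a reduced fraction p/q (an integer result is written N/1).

225/182

Same 3,7,8: normalisation and zero-m 3j drop out of the ratio.
A: Δ: 2! 4! 12! / 19! → 1/5290740; sum: t=2:+1/1916006400 = 1/1916006400; 3j²(3 7 8; -3 -4 7) = Δ·Π!·Σ² = 15/1292  (sign -1)
B: Δ: 2! 4! 12! / 19! → 1/5290740; sum: t=2:+1/3832012800 = 1/3832012800; 3j²(3 7 8; -1 7 -6) = Δ·Π!·Σ² = 91/9690  (sign +1)
I_A²/I_B² = (15/1292)/(91/9690) = 225/182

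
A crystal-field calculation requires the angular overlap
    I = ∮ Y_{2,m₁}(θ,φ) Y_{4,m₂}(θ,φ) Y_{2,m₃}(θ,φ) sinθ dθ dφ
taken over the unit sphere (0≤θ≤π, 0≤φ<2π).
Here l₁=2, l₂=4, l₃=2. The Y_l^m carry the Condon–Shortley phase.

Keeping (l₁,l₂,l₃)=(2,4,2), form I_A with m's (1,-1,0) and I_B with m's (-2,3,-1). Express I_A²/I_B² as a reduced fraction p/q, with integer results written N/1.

l's match ⇒ only the (l;m) 3-j factors differ between A and B.
A: triangle coeff Δ(2,4,2) = 1/630; Σ_t [1,1]: t=1:−1/24 = -1/24; (3j)²=1/21 [(2 4 2; 1 -1 0)], sign=-1
B: triangle coeff Δ(2,4,2) = 1/630; Σ_t [4,4]: t=4:+1/144 = 1/144; (3j)²=1/18 [(2 4 2; -2 3 -1)], sign=-1
I_A²/I_B² = (1/21)/(1/18) = 6/7

6/7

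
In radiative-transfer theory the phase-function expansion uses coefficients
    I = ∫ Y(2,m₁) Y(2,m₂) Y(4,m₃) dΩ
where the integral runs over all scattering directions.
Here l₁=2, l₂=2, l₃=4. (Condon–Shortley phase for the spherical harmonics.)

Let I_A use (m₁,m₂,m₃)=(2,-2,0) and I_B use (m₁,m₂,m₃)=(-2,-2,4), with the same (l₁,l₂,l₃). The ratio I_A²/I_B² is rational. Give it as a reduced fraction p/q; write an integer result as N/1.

l's match ⇒ only the (l;m) 3-j factors differ between A and B.
A: triangle coeff Δ(2,2,4) = 1/630; Σ_t [0,0]: t=0:+1/576 = 1/576; (3j)²=1/630 [(2 2 4; 2 -2 0)], sign=+1
B: triangle coeff Δ(2,2,4) = 1/630; Σ_t [0,0]: t=0:+1/576 = 1/576; (3j)²=1/9 [(2 2 4; -2 -2 4)], sign=+1
I_A²/I_B² = (1/630)/(1/9) = 1/70

1/70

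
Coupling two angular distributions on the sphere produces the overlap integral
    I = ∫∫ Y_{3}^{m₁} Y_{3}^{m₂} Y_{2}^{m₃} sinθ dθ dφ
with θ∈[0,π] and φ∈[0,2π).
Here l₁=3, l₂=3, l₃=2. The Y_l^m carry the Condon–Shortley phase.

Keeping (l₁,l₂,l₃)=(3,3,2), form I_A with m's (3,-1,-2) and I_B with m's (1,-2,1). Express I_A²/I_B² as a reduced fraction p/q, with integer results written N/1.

2/3

l's match ⇒ only the (l;m) 3-j factors differ between A and B.
A: triangle coeff Δ(3,3,2) = 1/3780; Σ_t [0,0]: t=0:+1/96 = 1/96; (3j)²=1/42 [(3 3 2; 3 -1 -2)], sign=+1
B: triangle coeff Δ(3,3,2) = 1/3780; Σ_t [0,1]: t=0:+1/48 t=1:−1/12 = -1/16; (3j)²=1/28 [(3 3 2; 1 -2 1)], sign=+1
I_A²/I_B² = (1/42)/(1/28) = 2/3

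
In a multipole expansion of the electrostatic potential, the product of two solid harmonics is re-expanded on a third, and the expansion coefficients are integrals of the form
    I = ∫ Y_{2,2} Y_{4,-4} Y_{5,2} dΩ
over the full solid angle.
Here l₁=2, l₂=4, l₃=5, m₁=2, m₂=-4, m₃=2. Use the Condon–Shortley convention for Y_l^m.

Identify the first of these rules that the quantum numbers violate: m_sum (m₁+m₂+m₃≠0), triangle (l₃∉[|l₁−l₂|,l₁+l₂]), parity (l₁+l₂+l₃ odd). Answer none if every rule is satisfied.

m₁+m₂+m₃ = 2 − 4 + 2 = 0  ✓
triangle: |2−4|=2 ≤ l₃=5 ≤ 2+4=6  ✓
parity: l₁+l₂+l₃ = 11 is odd  ✗

parity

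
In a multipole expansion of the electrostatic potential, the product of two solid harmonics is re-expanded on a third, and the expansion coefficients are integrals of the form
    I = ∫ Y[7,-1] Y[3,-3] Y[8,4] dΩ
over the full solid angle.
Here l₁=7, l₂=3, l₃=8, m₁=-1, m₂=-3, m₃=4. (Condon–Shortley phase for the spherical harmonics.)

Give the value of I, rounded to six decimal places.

Rules hold: Σm=0, L=18 even, 4≤8≤10.
N = 15·7·17 = 1785
Δ = 2!·12!·4!/19! = 1/5290740
Racah Σ t=0..2: t=0:+1/7257600 t=1:−1/2073600 t=2:+1/7257600 = -1/4838400
⇒ 3j(7 3 8; 0 0 0)² = 252/20995, sgn -1
Racah Σ t=0..0: t=0:+1/46448640 = 1/46448640
⇒ 3j(7 3 8; -1 -3 4)² = 2475/117572, sgn +1
4πI² = N·(3j₀)²·(3jₘ)² = 467775/1037153
I = -1·√(0.451018/4π) = -0.18944893

-0.189449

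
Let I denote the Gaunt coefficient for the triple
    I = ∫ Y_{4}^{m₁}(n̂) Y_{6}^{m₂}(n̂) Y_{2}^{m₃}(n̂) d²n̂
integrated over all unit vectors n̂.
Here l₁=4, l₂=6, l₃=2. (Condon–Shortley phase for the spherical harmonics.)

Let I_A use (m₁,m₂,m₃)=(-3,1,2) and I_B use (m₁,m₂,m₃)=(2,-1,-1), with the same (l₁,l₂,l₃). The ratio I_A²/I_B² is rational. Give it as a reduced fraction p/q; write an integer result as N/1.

l's match ⇒ only the (l;m) 3-j factors differ between A and B.
A: triangle coeff Δ(4,6,2) = 1/6435; Σ_t [7,7]: t=7:−1/120960 = -1/120960; (3j)²=1/1287 [(4 6 2; -3 1 2)], sign=-1
B: triangle coeff Δ(4,6,2) = 1/6435; Σ_t [2,2]: t=2:+1/8640 = 1/8640; (3j)²=14/1287 [(4 6 2; 2 -1 -1)], sign=-1
I_A²/I_B² = (1/1287)/(14/1287) = 1/14

1/14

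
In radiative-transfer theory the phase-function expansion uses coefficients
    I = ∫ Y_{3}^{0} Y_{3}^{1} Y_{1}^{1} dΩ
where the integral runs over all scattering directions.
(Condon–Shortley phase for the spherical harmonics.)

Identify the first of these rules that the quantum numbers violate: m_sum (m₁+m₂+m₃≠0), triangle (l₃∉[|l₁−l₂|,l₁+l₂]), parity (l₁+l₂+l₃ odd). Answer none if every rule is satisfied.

azimuthal sum: 0 + 1 + 1 = 2  ✗
0 ≤ 1 ≤ 6 (triangle on l)
L = 3 + 3 + 1 = 7 (odd)

m_sum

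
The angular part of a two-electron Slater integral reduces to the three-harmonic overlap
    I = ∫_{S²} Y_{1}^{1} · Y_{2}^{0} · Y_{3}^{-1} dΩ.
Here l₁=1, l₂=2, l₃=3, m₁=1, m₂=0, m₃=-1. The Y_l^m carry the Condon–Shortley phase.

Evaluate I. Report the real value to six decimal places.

Rules hold: Σm=0, L=6 even, 1≤3≤3.
N = 3·5·7 = 105
Δ = 0!·2!·4!/7! = 1/105
Racah Σ t=0..0: t=0:+1/4 = 1/4
⇒ 3j(1 2 3; 0 0 0)² = 3/35, sgn -1
Racah Σ t=0..0: t=0:+1/8 = 1/8
⇒ 3j(1 2 3; 1 0 -1)² = 2/35, sgn +1
4πI² = N·(3j₀)²·(3jₘ)² = 18/35
I = -1·√(0.514286/4π) = -0.20230066

-0.202301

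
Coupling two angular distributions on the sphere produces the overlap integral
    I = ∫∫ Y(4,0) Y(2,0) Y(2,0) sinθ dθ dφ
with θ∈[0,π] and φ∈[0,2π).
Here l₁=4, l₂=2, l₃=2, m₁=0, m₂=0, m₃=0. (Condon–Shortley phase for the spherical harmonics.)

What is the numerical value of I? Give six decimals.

Checks pass: Σm=0; 8 even; l₃=2∈[2,6].
(2·4+1)(2·2+1)(2·2+1) = 225
Δ: 4! 4! 0! / 9! → 1/630
sum: t=2:+1/16 = 1/16
3j²(4 2 2; 0 0 0) = Δ·Π!·Σ² = 2/35  (sign +1)
(m-triple is (0,0,0) — same symbol as above.)
combine: 4πI² = 225·2/35·2/35 = 36/49
take √, sign +1: I = 0.24179554

0.241796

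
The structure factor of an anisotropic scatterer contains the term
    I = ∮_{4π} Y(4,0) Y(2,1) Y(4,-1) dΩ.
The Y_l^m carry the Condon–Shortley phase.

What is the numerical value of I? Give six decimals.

m-sum 0 ✓  L=10 even ✓  2≤4≤6 ✓
Π(2lᵢ+1) = 9×5×9 = 405
triangle coeff Δ(4,2,4) = 1/13860
Σ_t [0,2]: t=0:+1/192 t=1:−1/36 t=2:+1/192 = -5/288
(3j)²=20/693 [(4 2 4; 0 0 0)], sign=-1
Σ_t [1,2]: t=1:−1/72 t=2:+1/96 = -1/288
(3j)²=1/462 [(4 2 4; 0 1 -1)], sign=+1
⇒ 4πI² = 150/5929
I = (-1)√(150/5929/(4π)) = -0.04486937

-0.044869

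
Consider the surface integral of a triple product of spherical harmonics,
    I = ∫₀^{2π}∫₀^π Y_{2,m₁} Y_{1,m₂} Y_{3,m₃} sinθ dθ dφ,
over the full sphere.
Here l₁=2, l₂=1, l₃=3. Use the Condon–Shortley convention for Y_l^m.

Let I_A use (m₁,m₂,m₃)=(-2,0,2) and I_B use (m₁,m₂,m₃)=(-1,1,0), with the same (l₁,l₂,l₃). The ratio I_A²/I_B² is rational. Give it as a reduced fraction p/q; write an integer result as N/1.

5/3

Shared (l₁,l₂,l₃)=(2,1,3): N and (l;000)² cancel in I_A²/I_B².
A: Δ = 0!·4!·2!/7! = 1/105; Racah Σ t=0..0: t=0:+1/24 = 1/24; ⇒ 3j(2 1 3; -2 0 2)² = 1/21, sgn -1
B: Δ = 0!·4!·2!/7! = 1/105; Racah Σ t=0..0: t=0:+1/12 = 1/12; ⇒ 3j(2 1 3; -1 1 0)² = 1/35, sgn -1
I_A²/I_B² = (1/21)/(1/35) = 5/3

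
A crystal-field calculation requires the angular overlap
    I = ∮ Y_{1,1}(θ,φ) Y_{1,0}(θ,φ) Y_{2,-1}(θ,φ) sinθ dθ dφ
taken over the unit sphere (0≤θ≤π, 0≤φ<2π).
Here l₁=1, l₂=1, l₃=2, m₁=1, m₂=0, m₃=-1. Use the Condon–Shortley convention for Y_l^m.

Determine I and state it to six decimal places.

-0.218510

m-sum 0 ✓  L=4 even ✓  0≤2≤2 ✓
Π(2lᵢ+1) = 3×3×5 = 45
triangle coeff Δ(1,1,2) = 1/30
Σ_t [0,0]: t=0:+1/1 = 1/1
(3j)²=2/15 [(1 1 2; 0 0 0)], sign=+1
Σ_t [0,0]: t=0:+1/2 = 1/2
(3j)²=1/10 [(1 1 2; 1 0 -1)], sign=-1
⇒ 4πI² = 3/5
I = (-1)√(3/5/(4π)) = -0.21850969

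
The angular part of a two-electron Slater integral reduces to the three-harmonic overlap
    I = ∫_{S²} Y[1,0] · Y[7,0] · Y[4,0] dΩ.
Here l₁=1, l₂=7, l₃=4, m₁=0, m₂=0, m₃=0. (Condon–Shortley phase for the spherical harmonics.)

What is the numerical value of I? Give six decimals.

0.000000

|1−7|≤4≤1+7 violated ⇒ I = 0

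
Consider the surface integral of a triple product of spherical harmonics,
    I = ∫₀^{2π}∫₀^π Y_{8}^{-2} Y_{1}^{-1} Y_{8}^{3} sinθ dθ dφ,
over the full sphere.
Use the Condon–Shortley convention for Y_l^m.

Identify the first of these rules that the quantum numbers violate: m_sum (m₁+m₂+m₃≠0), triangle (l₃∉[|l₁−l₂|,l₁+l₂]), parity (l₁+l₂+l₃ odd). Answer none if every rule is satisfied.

Σmᵢ = 0  ✓
l₃∈[|l₁−l₂|,l₁+l₂]=[7,9], have l₃=8  ✓
Σlᵢ = 17 ⇒ odd  ✗

parity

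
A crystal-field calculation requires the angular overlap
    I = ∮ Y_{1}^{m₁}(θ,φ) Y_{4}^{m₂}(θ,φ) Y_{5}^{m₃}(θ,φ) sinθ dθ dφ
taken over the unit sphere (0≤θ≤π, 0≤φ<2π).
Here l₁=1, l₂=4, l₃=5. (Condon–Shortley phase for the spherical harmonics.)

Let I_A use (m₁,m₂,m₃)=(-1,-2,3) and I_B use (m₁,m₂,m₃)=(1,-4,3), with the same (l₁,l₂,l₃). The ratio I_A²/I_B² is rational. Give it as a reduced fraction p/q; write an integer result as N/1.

28/1

l's match ⇒ only the (l;m) 3-j factors differ between A and B.
A: triangle coeff Δ(1,4,5) = 1/495; Σ_t [0,0]: t=0:+1/2880 = 1/2880; (3j)²=28/495 [(1 4 5; -1 -2 3)], sign=+1
B: triangle coeff Δ(1,4,5) = 1/495; Σ_t [0,0]: t=0:+1/80640 = 1/80640; (3j)²=1/495 [(1 4 5; 1 -4 3)], sign=+1
I_A²/I_B² = (28/495)/(1/495) = 28/1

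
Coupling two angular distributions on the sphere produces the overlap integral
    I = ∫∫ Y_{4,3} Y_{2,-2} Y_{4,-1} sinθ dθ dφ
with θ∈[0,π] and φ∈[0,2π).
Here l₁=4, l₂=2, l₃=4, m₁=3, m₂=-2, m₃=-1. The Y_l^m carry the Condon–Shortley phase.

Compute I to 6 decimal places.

Rules hold: Σm=0, L=10 even, 2≤4≤6.
N = 9·5·9 = 405
Δ = 2!·6!·2!/11! = 1/13860
Racah Σ t=0..2: t=0:+1/192 t=1:−1/36 t=2:+1/192 = -5/288
⇒ 3j(4 2 4; 0 0 0)² = 20/693, sgn -1
Racah Σ t=0..0: t=0:+1/480 = 1/480
⇒ 3j(4 2 4; 3 -2 -1)² = 3/110, sgn -1
4πI² = N·(3j₀)²·(3jₘ)² = 270/847
I = +1·√(0.318772/4π) = 0.15927046

0.159270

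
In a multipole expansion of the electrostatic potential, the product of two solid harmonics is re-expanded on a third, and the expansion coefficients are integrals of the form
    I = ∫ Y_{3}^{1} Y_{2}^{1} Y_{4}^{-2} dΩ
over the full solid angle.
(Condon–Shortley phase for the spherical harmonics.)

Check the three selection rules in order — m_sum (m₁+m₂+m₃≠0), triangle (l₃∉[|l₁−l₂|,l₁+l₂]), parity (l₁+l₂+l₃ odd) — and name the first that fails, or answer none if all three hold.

azimuthal sum: 1 + 1 − 2 = 0  ✓
1 ≤ 4 ≤ 5 (triangle on l)  ✓
L = 3 + 2 + 4 = 9 (odd)  ✗

parity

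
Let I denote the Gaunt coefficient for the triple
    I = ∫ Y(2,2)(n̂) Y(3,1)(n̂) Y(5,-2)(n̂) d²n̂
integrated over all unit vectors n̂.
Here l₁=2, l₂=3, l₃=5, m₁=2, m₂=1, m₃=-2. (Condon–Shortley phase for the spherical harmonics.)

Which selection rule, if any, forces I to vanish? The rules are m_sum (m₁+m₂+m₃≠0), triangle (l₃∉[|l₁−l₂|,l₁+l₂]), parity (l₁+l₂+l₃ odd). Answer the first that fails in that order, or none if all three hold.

m_sum

Σmᵢ = 1  ✗
l₃∈[|l₁−l₂|,l₁+l₂]=[1,5], have l₃=5
Σlᵢ = 10 ⇒ even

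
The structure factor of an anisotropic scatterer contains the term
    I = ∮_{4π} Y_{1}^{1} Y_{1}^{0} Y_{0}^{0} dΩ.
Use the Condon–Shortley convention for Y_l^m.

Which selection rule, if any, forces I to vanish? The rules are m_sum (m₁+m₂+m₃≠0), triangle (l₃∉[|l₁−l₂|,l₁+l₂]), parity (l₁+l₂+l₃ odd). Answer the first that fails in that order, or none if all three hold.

azimuthal sum: 1 + 0 + 0 = 1  ✗
0 ≤ 0 ≤ 2 (triangle on l)
L = 1 + 1 + 0 = 2 (even)

m_sum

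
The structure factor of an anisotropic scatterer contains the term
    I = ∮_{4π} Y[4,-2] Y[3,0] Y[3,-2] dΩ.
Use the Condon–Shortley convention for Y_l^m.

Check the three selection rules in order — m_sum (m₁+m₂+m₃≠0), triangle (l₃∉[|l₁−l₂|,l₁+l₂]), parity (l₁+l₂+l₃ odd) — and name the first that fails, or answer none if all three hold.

azimuthal sum: -2 + 0 − 2 = -4  ✗
1 ≤ 3 ≤ 7 (triangle on l)
L = 4 + 3 + 3 = 10 (even)

m_sum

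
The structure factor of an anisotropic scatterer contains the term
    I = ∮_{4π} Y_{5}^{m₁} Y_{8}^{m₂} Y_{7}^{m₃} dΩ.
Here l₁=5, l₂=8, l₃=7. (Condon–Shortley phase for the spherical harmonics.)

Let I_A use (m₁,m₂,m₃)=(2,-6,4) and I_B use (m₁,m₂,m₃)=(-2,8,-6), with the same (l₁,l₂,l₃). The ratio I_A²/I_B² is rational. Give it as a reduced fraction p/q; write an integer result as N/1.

Shared (l₁,l₂,l₃)=(5,8,7): N and (l;000)² cancel in I_A²/I_B².
A: Δ = 6!·4!·10!/21! = 1/814773960; Racah Σ t=0..2: t=0:+1/348364800 t=1:−1/174182400 t=2:+1/1045094400 = -1/522547200; ⇒ 3j(5 8 7; 2 -6 4)² = 11/1938, sgn +1
B: Δ = 6!·4!·10!/21! = 1/814773960; Racah Σ t=6..6: t=6:+1/15676416000 = 1/15676416000; ⇒ 3j(5 8 7; -2 8 -6)² = 286/14535, sgn -1
I_A²/I_B² = (11/1938)/(286/14535) = 15/52

15/52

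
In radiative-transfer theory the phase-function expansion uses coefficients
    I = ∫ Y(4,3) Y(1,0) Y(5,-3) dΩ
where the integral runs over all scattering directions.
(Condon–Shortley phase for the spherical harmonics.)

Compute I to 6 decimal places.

-0.196426

Checks pass: Σm=0; 10 even; l₃=5∈[3,5].
(2·4+1)(2·1+1)(2·5+1) = 297
Δ: 0! 8! 2! / 11! → 1/495
sum: t=0:+1/576 = 1/576
3j²(4 1 5; 0 0 0) = Δ·Π!·Σ² = 5/99  (sign -1)
sum: t=0:+1/5040 = 1/5040
3j²(4 1 5; 3 0 -3) = Δ·Π!·Σ² = 16/495  (sign +1)
combine: 4πI² = 297·5/99·16/495 = 16/33
take √, sign -1: I = -0.19642560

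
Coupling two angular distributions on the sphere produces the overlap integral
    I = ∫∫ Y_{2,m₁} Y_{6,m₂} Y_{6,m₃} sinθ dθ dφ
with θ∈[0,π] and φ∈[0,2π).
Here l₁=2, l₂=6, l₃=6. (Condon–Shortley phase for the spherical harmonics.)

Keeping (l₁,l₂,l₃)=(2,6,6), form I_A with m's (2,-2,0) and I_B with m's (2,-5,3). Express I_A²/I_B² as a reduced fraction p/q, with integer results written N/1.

l's match ⇒ only the (l;m) 3-j factors differ between A and B.
A: triangle coeff Δ(2,6,6) = 1/90090; Σ_t [0,0]: t=0:+1/69120 = 1/69120; (3j)²=4/143 [(2 6 6; 2 -2 0)], sign=+1
B: triangle coeff Δ(2,6,6) = 1/90090; Σ_t [0,0]: t=0:+1/1451520 = 1/1451520; (3j)²=1/91 [(2 6 6; 2 -5 3)], sign=-1
I_A²/I_B² = (4/143)/(1/91) = 28/11

28/11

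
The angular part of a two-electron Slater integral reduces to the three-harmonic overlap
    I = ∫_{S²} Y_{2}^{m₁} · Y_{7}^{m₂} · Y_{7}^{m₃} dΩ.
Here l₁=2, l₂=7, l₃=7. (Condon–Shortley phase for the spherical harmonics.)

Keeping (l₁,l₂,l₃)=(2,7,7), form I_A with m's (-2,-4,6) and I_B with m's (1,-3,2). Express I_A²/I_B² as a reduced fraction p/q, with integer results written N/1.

Shared (l₁,l₂,l₃)=(2,7,7): N and (l;000)² cancel in I_A²/I_B².
A: Δ = 2!·2!·12!/17! = 1/185640; Racah Σ t=2..2: t=2:+1/159667200 = 1/159667200; ⇒ 3j(2 7 7; -2 -4 6)² = 9/1190, sgn -1
B: Δ = 2!·2!·12!/17! = 1/185640; Racah Σ t=0..1: t=0:+1/1935360 t=1:−1/4354560 = 1/3483648; ⇒ 3j(2 7 7; 1 -3 2)² = 125/12376, sgn -1
I_A²/I_B² = (9/1190)/(125/12376) = 468/625

468/625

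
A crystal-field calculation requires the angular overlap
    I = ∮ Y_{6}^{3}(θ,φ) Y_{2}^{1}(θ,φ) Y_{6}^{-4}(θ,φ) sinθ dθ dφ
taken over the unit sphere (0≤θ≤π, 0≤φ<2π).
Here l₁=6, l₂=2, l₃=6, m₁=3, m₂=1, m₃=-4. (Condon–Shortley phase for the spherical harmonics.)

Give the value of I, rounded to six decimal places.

0.179515

m-sum 0 ✓  L=14 even ✓  4≤6≤8 ✓
Π(2lᵢ+1) = 13×5×13 = 845
triangle coeff Δ(6,2,6) = 1/90090
Σ_t [0,2]: t=0:+1/69120 t=1:−1/14400 t=2:+1/69120 = -7/172800
(3j)²=14/715 [(6 2 6; 0 0 0)], sign=-1
Σ_t [1,2]: t=1:−1/161280 t=2:+1/725760 = -1/207360
(3j)²=7/286 [(6 2 6; 3 1 -4)], sign=-1
⇒ 4πI² = 49/121
I = (+1)√(49/121/(4π)) = 0.17951487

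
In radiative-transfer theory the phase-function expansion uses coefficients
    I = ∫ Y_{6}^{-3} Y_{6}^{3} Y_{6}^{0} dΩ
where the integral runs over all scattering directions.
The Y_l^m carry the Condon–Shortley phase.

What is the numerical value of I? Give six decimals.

m-sum 0 ✓  L=18 even ✓  0≤6≤12 ✓
Π(2lᵢ+1) = 13×13×13 = 2197
triangle coeff Δ(6,6,6) = 1/325909584
Σ_t [0,6]: t=0:+1/373248000 t=1:−1/1728000 t=2:+1/110592 t=3:−1/46656 t=4:+1/110592 t=5:−1/1728000 t=6:+1/373248000 = -7/1555200
(3j)²=400/46189 [(6 6 6; 0 0 0)], sign=-1
Σ_t [3,6]: t=3:−1/18662400 t=4:+1/691200 t=5:−1/276480 t=6:+1/933120 = -43/37324800
(3j)²=1849/184756 [(6 6 6; -3 3 0)], sign=-1
⇒ 4πI² = 2403700/12623809
I = (+1)√(2403700/12623809/(4π)) = 0.12309488

0.123095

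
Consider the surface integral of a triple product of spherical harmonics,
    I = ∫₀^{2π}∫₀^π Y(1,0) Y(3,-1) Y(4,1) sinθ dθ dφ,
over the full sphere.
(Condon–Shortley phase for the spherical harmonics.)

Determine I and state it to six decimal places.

Rules hold: Σm=0, L=8 even, 2≤4≤4.
N = 3·7·9 = 189
Δ = 0!·2!·6!/9! = 1/252
Racah Σ t=0..0: t=0:+1/36 = 1/36
⇒ 3j(1 3 4; 0 0 0)² = 4/63, sgn +1
Racah Σ t=0..0: t=0:+1/48 = 1/48
⇒ 3j(1 3 4; 0 -1 1)² = 5/84, sgn -1
4πI² = N·(3j₀)²·(3jₘ)² = 5/7
I = -1·√(0.714286/4π) = -0.23841361

-0.238414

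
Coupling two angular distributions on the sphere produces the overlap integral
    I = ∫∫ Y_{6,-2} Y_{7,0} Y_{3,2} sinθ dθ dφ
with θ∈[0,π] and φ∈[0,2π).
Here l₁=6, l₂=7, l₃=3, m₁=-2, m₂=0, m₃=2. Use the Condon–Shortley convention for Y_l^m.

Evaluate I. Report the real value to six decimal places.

Checks pass: Σm=0; 16 even; l₃=3∈[1,13].
(2·6+1)(2·7+1)(2·3+1) = 1365
Δ: 10! 2! 4! / 17! → 1/2042040
sum: t=4:+1/207360 t=5:−1/57600 t=6:+1/207360 = -1/129600
3j²(6 7 3; 0 0 0) = Δ·Π!·Σ² = 168/12155  (sign +1)
sum: t=6:+1/207360 t=7:−1/725760 = 1/290304
3j²(6 7 3; -2 0 2) = Δ·Π!·Σ² = 125/7293  (sign -1)
combine: 4πI² = 1365·168/12155·125/7293 = 147000/454597
take √, sign -1: I = -0.16041333

-0.160413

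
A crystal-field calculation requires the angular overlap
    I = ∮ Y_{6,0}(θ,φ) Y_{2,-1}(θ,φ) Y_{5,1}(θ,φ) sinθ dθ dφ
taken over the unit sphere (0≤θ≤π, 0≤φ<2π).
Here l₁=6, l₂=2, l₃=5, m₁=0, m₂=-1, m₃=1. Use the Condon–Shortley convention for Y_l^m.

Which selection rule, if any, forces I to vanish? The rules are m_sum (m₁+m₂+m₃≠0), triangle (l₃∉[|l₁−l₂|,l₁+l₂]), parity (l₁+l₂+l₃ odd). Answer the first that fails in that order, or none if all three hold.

m₁+m₂+m₃ = 0 − 1 + 1 = 0  ✓
triangle: |6−2|=4 ≤ l₃=5 ≤ 6+2=8  ✓
parity: l₁+l₂+l₃ = 13 is odd  ✗

parity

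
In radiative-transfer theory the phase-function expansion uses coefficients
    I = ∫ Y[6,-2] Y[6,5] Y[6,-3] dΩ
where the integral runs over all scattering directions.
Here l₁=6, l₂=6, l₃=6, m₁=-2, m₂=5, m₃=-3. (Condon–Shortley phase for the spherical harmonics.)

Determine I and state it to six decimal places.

Checks pass: Σm=0; 18 even; l₃=6∈[0,12].
(2·6+1)(2·6+1)(2·6+1) = 2197
Δ: 6! 6! 6! / 19! → 1/325909584
sum: t=0:+1/373248000 t=1:−1/1728000 t=2:+1/110592 t=3:−1/46656 t=4:+1/110592 t=5:−1/1728000 t=6:+1/373248000 = -7/1555200
3j²(6 6 6; 0 0 0) = Δ·Π!·Σ² = 400/46189  (sign -1)
sum: t=5:−1/3110400 t=6:+1/4147200 = -1/12441600
3j²(6 6 6; -2 5 -3) = Δ·Π!·Σ² = 7/4199  (sign +1)
combine: 4πI² = 2197·400/46189·7/4199 = 36400/1147619
take √, sign -1: I = -0.05023968

-0.050240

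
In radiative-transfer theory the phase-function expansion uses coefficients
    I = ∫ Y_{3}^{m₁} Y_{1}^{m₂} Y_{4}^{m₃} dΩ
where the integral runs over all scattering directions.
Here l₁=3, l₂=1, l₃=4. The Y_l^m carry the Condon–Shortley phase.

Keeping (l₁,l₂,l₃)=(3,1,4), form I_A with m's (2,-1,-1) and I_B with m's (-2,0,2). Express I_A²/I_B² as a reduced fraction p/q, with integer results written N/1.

1/4

Shared (l₁,l₂,l₃)=(3,1,4): N and (l;000)² cancel in I_A²/I_B².
A: Δ = 0!·6!·2!/9! = 1/252; Racah Σ t=0..0: t=0:+1/240 = 1/240; ⇒ 3j(3 1 4; 2 -1 -1)² = 1/84, sgn -1
B: Δ = 0!·6!·2!/9! = 1/252; Racah Σ t=0..0: t=0:+1/120 = 1/120; ⇒ 3j(3 1 4; -2 0 2)² = 1/21, sgn +1
I_A²/I_B² = (1/84)/(1/21) = 1/4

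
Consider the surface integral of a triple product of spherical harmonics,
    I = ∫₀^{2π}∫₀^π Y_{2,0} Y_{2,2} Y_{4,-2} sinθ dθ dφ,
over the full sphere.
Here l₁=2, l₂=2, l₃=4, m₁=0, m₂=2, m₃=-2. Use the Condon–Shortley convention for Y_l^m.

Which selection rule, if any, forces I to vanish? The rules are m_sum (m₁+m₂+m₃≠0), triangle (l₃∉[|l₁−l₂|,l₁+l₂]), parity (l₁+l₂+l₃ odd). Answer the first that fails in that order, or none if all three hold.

Σmᵢ = 0  ✓
l₃∈[|l₁−l₂|,l₁+l₂]=[0,4], have l₃=4  ✓
Σlᵢ = 8 ⇒ even  ✓

none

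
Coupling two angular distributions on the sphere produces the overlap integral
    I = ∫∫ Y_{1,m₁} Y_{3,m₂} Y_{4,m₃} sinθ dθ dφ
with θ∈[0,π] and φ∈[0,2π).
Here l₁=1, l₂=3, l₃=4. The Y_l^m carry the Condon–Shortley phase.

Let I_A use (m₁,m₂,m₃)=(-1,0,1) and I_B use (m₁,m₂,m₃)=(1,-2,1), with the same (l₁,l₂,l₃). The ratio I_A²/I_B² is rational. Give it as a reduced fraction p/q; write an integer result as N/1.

10/3

l's match ⇒ only the (l;m) 3-j factors differ between A and B.
A: triangle coeff Δ(1,3,4) = 1/252; Σ_t [0,0]: t=0:+1/72 = 1/72; (3j)²=5/126 [(1 3 4; -1 0 1)], sign=-1
B: triangle coeff Δ(1,3,4) = 1/252; Σ_t [0,0]: t=0:+1/240 = 1/240; (3j)²=1/84 [(1 3 4; 1 -2 1)], sign=-1
I_A²/I_B² = (5/126)/(1/84) = 10/3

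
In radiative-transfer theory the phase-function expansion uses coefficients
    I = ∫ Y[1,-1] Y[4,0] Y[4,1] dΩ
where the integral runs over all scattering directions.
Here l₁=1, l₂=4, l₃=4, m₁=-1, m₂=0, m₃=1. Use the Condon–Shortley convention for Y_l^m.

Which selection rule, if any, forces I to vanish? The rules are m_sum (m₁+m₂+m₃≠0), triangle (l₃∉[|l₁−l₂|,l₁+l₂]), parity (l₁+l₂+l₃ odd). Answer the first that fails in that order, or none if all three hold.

Σmᵢ = 0  ✓
l₃∈[|l₁−l₂|,l₁+l₂]=[3,5], have l₃=4  ✓
Σlᵢ = 9 ⇒ odd  ✗

parity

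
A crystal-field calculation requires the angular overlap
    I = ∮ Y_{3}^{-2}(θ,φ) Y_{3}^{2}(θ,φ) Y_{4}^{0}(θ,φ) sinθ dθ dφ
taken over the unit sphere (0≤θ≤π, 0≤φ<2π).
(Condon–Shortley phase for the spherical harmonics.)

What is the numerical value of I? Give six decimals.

m-sum 0 ✓  L=10 even ✓  0≤4≤6 ✓
Π(2lᵢ+1) = 7×7×9 = 441
triangle coeff Δ(3,3,4) = 1/34650
Σ_t [0,2]: t=0:+1/72 t=1:−1/16 t=2:+1/72 = -5/144
(3j)²=2/77 [(3 3 4; 0 0 0)], sign=-1
Σ_t [1,2]: t=1:−1/576 t=2:+1/72 = 7/576
(3j)²=7/198 [(3 3 4; -2 2 0)], sign=+1
⇒ 4πI² = 49/121
I = (-1)√(49/121/(4π)) = -0.17951487

-0.179515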